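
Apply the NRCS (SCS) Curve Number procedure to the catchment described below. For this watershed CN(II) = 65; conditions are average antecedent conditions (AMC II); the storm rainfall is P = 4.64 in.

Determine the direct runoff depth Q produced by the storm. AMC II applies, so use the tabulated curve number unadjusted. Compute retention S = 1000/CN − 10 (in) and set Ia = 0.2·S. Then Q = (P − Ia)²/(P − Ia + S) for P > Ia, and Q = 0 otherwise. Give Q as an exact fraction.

Q = 335241/236275 in ≈ 1.419 in

CN(II) = 65; AMC II needs no correction.
Max retention: S = 1000/65 − 10 = 70/13 in (≈ 5.385 in)
Initial abstraction Ia = S/5 = (70/13)/5 = 14/13 ≈ 1.077 in
Excess rainfall: 4.640 − 1.077 = 3.563 in; P > Ia so Q > 0
Runoff Q = (P−Ia)²/(P−Ia+S) = (3.563)²/(3.563+5.385) = 335241/236275 ≈ 1.419 in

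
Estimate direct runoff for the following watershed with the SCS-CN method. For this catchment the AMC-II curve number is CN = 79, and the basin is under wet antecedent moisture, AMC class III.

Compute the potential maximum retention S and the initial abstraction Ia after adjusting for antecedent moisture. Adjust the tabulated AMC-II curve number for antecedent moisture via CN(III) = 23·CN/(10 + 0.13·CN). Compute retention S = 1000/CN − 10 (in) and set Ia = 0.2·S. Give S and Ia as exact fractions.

S = 2100/1817 in ≈ 1.156 in; Ia = 420/1817 in ≈ 0.231 in

CN(III) from CN(II)=79: (23·79)/(10 + 0.13·79) = 181700/2027 ≈ 89.640
Retention S: 1000/CN − 10 with CN=89.640 → S = 2100/1817 ≈ 1.156 in
Ia = 0.2S: 0.2·1.156 = 0.231 in (exactly 420/1817)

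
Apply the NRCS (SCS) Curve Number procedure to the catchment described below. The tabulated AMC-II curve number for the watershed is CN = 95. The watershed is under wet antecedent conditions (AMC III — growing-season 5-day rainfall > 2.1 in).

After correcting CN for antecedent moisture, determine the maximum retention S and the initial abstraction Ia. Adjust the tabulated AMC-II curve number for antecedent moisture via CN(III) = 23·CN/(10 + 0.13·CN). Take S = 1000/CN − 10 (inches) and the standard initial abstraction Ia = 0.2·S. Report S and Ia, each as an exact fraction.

Adjust CN=95 to AMC III: 23·95/(10 + 0.13·95) → 2185 ÷ (447/20) = 43700/447 ≈ 97.763
Retention S: 1000/CN − 10 with CN=97.763 → S = 100/437 ≈ 0.229 in
Ia = 0.2S: 0.2·0.229 = 0.046 in (exactly 20/437)

S = 100/437 in ≈ 0.229 in; Ia = 20/437 in ≈ 0.046 in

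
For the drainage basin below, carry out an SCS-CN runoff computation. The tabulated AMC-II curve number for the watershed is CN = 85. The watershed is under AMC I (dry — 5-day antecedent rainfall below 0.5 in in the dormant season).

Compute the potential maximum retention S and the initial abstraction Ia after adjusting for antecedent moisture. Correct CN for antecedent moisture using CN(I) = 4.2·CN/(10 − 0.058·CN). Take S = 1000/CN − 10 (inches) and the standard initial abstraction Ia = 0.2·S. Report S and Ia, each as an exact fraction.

Dry (AMC I): CN(I) = 4.2·85/(10 − 0.058·85) = 357/(507/100) = 11900/169 ≈ 70.414
Retention S: 1000/CN − 10 with CN=70.414 → S = 500/119 ≈ 4.202 in
Ia = 0.2S: 0.2·4.202 = 0.840 in (exactly 100/119)

S = 500/119 in ≈ 4.202 in; Ia = 100/119 in ≈ 0.840 in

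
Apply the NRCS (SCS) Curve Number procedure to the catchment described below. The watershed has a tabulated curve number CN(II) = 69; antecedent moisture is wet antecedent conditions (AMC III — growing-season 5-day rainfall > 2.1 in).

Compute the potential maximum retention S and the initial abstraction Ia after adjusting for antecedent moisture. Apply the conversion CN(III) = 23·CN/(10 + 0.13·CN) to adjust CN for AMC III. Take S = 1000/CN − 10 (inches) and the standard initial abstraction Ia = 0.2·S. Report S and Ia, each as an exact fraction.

Adjust CN=69 to AMC III: 23·69/(10 + 0.13·69) → 1587 ÷ (1897/100) = 158700/1897 ≈ 83.658
Retention S: 1000/CN − 10 with CN=83.658 → S = 3100/1587 ≈ 1.953 in
Initial abstraction Ia = S/5 = (3100/1587)/5 = 620/1587 ≈ 0.391 in

S = 3100/1587 in ≈ 1.953 in; Ia = 620/1587 in ≈ 0.391 in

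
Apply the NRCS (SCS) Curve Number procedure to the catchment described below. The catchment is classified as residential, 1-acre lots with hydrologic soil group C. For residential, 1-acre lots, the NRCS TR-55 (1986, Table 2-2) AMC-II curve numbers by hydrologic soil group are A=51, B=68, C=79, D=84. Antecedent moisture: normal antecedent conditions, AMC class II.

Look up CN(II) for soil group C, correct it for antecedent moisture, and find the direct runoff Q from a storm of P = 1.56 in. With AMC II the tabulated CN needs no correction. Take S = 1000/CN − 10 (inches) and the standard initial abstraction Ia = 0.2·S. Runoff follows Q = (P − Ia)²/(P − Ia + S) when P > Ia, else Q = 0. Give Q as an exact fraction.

NRCS table: residential, 1-acre lots, soil group C → CN(II) = 79
AMC II — tabulated CN = 79 applies directly.
S = 1000/79 − 10 = 210/79 in ≈ 2.658 in
Ia = 0.2·(210/79) = 42/79 in ≈ 0.532 in
Since P=1.560 > Ia=0.532: effective rainfall P−Ia = 2031/1975 in
Q = (2031/1975)²/((2031/1975) + 210/79) = (4124961/3900625)/(7281/1975) = 458329/1597775 in ≈ 0.287 in

Q = 458329/1597775 in ≈ 0.287 in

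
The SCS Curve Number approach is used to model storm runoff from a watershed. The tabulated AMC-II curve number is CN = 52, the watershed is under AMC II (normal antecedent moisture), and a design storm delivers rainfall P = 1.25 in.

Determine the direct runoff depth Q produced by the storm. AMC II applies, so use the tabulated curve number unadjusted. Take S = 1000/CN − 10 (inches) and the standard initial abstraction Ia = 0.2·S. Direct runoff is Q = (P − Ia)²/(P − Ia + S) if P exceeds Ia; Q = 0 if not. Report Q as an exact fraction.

Q = 0 in ≈ 0.000 in

Average conditions: CN = 52 (no AMC adjustment).
S = 1000/52 − 10 = 120/13 in ≈ 9.231 in
Ia = 0.2S: 0.2·9.231 = 1.846 in (exactly 24/13)
P = 1.250 ≤ Ia = 1.846 in: entire storm abstracted, Q = 0.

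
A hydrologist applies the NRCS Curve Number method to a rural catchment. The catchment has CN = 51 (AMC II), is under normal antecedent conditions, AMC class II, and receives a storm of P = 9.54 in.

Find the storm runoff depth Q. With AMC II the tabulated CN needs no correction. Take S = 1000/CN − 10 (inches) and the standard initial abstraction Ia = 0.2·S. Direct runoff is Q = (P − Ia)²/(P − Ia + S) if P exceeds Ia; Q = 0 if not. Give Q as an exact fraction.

AMC II — tabulated CN = 51 applies directly.
Retention S: 1000/CN − 10 with CN=51.000 → S = 490/51 ≈ 9.608 in
Ia = 0.2S: 0.2·9.608 = 1.922 in (exactly 98/51)
P − Ia = 9.540 − 1.922 = 19427/2550 ≈ 7.618 in (> 0, runoff occurs)
Q: (19427/2550)² ÷ (43927/2550) = 377408329/112013850 in (≈ 3.369 in)

Q = 377408329/112013850 in ≈ 3.369 in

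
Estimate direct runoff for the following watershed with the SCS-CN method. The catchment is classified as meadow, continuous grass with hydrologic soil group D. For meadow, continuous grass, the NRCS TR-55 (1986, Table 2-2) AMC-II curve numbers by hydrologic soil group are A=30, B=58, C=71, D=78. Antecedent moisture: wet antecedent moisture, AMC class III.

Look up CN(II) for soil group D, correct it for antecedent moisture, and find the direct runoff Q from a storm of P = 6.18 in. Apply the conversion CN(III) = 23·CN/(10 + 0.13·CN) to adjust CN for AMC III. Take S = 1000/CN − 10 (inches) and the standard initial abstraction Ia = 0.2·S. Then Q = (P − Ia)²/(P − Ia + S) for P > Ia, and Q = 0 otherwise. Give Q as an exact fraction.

NRCS table: meadow, continuous grass, soil group D → CN(II) = 78
CN(III) from CN(II)=78: (23·78)/(10 + 0.13·78) = 89700/1007 ≈ 89.076
Max retention: S = 1000/(89700/1007) − 10 = 1100/897 in (≈ 1.226 in)
Initial abstraction Ia = S/5 = (1100/897)/5 = 220/897 ≈ 0.245 in
Since P=6.180 > Ia=0.245: effective rainfall P−Ia = 266173/44850 in
Q: (266173/44850)² ÷ (321173/44850) = 70848065929/14404609050 in (≈ 4.918 in)

Q = 70848065929/14404609050 in ≈ 4.918 in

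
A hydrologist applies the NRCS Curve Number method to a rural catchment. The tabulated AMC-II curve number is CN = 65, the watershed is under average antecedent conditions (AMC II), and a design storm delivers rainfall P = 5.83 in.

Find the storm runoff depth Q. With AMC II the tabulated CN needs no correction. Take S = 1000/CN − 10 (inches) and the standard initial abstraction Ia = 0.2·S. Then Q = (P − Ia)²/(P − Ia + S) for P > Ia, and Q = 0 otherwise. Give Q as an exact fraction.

Q = 38180041/17132700 in ≈ 2.228 in

CN(II) = 65; AMC II needs no correction.
S = 1000/65 − 10 = 70/13 in ≈ 5.385 in
Ia = 0.2·(70/13) = 14/13 in ≈ 1.077 in
Excess rainfall: 5.830 − 1.077 = 4.753 in; P > Ia so Q > 0
Runoff Q = (P−Ia)²/(P−Ia+S) = (4.753)²/(4.753+5.385) = 38180041/17132700 ≈ 2.228 in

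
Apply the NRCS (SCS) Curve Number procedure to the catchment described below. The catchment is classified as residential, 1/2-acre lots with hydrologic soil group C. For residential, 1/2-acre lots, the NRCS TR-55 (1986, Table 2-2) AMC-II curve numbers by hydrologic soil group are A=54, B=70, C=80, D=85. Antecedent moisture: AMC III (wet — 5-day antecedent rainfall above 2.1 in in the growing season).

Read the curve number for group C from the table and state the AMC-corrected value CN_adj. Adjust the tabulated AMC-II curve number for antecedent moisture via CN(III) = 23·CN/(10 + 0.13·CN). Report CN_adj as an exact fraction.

NRCS table: residential, 1/2-acre lots, soil group C → CN(II) = 80
Adjust CN=80 to AMC III: 23·80/(10 + 0.13·80) → 1840 ÷ (102/5) = 4600/51 ≈ 90.196

CN_adj = 4600/51 ≈ 90.196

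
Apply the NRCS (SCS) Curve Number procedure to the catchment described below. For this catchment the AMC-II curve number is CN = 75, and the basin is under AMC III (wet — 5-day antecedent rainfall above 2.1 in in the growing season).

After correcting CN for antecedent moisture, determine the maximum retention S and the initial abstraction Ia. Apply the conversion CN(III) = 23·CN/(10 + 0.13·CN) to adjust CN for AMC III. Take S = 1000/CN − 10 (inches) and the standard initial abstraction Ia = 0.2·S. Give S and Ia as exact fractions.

CN(III) from CN(II)=75: (23·75)/(10 + 0.13·75) = 6900/79 ≈ 87.342
Retention S: 1000/CN − 10 with CN=87.342 → S = 100/69 ≈ 1.449 in
Ia = 0.2S: 0.2·1.449 = 0.290 in (exactly 20/69)

S = 100/69 in ≈ 1.449 in; Ia = 20/69 in ≈ 0.290 in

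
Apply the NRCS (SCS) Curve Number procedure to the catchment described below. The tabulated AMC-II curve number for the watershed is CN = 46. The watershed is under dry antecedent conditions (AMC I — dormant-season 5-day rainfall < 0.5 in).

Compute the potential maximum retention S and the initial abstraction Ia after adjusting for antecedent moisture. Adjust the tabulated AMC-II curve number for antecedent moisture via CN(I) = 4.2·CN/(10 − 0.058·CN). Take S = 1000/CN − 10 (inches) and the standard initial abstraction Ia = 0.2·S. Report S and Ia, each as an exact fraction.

S = 4500/161 in ≈ 27.950 in; Ia = 900/161 in ≈ 5.590 in

Adjust CN=46 to AMC I: 4.2·46/(10 − 0.058·46) → (966/5) ÷ (1833/250) = 16100/611 ≈ 26.350
S = 1000/(16100/611) − 10 = 4500/161 in ≈ 27.950 in
Initial abstraction Ia = S/5 = (4500/161)/5 = 900/161 ≈ 5.590 in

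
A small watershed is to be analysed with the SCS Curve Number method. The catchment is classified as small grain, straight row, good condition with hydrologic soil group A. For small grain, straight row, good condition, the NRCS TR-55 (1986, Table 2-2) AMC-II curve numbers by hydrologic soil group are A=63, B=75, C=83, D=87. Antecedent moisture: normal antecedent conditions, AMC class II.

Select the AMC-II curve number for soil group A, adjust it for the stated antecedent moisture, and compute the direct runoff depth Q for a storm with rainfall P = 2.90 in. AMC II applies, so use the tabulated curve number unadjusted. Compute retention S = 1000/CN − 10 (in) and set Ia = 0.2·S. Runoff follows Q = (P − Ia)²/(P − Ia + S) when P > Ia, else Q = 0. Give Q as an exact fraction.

Q = 1181569/3015810 in ≈ 0.392 in

NRCS table: small grain, straight row, good condition, soil group A → CN(II) = 63
Average conditions: CN = 63 (no AMC adjustment).
Retention S: 1000/CN − 10 with CN=63.000 → S = 370/63 ≈ 5.873 in
Ia = 0.2S: 0.2·5.873 = 1.175 in (exactly 74/63)
Excess rainfall: 2.900 − 1.175 = 1.725 in; P > Ia so Q > 0
Q = (1087/630)²/((1087/630) + 370/63) = (1181569/396900)/(4787/630) = 1181569/3015810 in ≈ 0.392 in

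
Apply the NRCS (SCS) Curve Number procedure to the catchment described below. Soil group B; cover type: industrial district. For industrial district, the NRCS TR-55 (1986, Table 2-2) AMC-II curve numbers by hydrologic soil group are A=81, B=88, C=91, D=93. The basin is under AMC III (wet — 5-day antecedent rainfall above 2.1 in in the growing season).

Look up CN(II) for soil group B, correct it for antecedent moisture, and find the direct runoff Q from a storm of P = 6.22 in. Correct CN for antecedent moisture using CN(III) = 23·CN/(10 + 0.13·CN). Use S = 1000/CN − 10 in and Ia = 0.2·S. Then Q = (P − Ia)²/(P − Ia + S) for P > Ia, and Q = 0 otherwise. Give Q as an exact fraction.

Q = 5957215489/1071239950 in ≈ 5.561 in

NRCS table: industrial district, soil group B → CN(II) = 88
CN(III) from CN(II)=88: (23·88)/(10 + 0.13·88) = 6325/67 ≈ 94.403
Max retention: S = 1000/(6325/67) − 10 = 150/253 in (≈ 0.593 in)
Ia = 0.2S: 0.2·0.593 = 0.119 in (exactly 30/253)
P − Ia = 6.220 − 0.119 = 77183/12650 ≈ 6.101 in (> 0, runoff occurs)
Q: (77183/12650)² ÷ (84683/12650) = 5957215489/1071239950 in (≈ 5.561 in)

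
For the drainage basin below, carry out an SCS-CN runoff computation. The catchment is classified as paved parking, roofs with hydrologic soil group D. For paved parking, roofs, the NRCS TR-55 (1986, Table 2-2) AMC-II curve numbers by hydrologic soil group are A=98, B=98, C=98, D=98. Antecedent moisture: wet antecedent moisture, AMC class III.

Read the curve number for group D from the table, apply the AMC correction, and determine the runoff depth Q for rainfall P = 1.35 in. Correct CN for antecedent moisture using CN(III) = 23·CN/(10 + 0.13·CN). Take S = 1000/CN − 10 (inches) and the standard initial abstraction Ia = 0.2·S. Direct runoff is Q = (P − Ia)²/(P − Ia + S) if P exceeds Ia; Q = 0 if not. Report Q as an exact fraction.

Q = 901740841/721933660 in ≈ 1.249 in

NRCS table: paved parking, roofs, soil group D → CN(II) = 98
Wet (AMC III): CN(III) = 23·98/(10 + 0.13·98) = 2254/(1137/50) = 112700/1137 ≈ 99.120
Retention S: 1000/CN − 10 with CN=99.120 → S = 100/1127 ≈ 0.089 in
Ia = 0.2·(100/1127) = 20/1127 in ≈ 0.018 in
Excess rainfall: 1.350 − 0.018 = 1.332 in; P > Ia so Q > 0
Q = (30029/22540)²/((30029/22540) + 100/1127) = (901740841/508051600)/(32029/22540) = 901740841/721933660 in ≈ 1.249 in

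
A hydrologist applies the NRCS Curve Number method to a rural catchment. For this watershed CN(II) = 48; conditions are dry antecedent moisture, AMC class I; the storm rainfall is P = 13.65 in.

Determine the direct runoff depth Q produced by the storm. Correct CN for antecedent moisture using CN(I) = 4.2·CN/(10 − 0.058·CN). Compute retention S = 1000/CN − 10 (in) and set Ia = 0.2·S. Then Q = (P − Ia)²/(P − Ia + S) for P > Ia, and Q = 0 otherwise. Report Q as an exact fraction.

Q = 8805277/4186980 in ≈ 2.103 in

Adjust CN=48 to AMC I: 4.2·48/(10 − 0.058·48) → (1008/5) ÷ (902/125) = 12600/451 ≈ 27.938
S = 1000/(12600/451) − 10 = 1625/63 in ≈ 25.794 in
Ia = 0.2·(1625/63) = 325/63 in ≈ 5.159 in
Excess rainfall: 13.650 − 5.159 = 8.491 in; P > Ia so Q > 0
Runoff Q = (P−Ia)²/(P−Ia+S) = (8.491)²/(8.491+25.794) = 8805277/4186980 ≈ 2.103 in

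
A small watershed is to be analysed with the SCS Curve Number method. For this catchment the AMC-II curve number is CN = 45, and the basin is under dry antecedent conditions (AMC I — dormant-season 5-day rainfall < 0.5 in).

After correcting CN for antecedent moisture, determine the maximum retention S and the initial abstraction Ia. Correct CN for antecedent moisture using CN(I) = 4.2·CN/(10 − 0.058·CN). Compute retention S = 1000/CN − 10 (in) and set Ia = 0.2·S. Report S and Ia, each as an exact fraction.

S = 5500/189 in ≈ 29.101 in; Ia = 1100/189 in ≈ 5.820 in

Adjust CN=45 to AMC I: 4.2·45/(10 − 0.058·45) → 189 ÷ (739/100) = 18900/739 ≈ 25.575
S = 1000/(18900/739) − 10 = 5500/189 in ≈ 29.101 in
Ia = 0.2S: 0.2·29.101 = 5.820 in (exactly 1100/189)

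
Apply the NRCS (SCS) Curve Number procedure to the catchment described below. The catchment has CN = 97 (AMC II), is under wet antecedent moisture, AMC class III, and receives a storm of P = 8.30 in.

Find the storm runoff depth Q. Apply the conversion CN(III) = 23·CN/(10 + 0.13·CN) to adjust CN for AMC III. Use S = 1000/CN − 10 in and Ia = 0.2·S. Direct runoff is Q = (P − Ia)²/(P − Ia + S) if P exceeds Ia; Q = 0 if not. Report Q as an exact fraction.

CN(III) from CN(II)=97: (23·97)/(10 + 0.13·97) = 223100/2261 ≈ 98.673
Retention S: 1000/CN − 10 with CN=98.673 → S = 300/2231 ≈ 0.134 in
Ia = 0.2S: 0.2·0.134 = 0.027 in (exactly 60/2231)
Excess rainfall: 8.300 − 0.027 = 8.273 in; P > Ia so Q > 0
Q = (184573/22310)²/((184573/22310) + 300/2231) = (34067192329/497736100)/(187573/22310) = 34067192329/4184753630 in ≈ 8.141 in

Q = 34067192329/4184753630 in ≈ 8.141 in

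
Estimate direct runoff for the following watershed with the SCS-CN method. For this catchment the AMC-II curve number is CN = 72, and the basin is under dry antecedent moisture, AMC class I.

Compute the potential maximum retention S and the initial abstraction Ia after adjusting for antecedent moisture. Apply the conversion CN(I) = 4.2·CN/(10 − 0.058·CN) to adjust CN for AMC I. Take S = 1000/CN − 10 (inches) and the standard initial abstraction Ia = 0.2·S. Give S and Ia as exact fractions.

Adjust CN=72 to AMC I: 4.2·72/(10 − 0.058·72) → (1512/5) ÷ (728/125) = 675/13 ≈ 51.923
S = 1000/(675/13) − 10 = 250/27 in ≈ 9.259 in
Initial abstraction Ia = S/5 = (250/27)/5 = 50/27 ≈ 1.852 in

S = 250/27 in ≈ 9.259 in; Ia = 50/27 in ≈ 1.852 in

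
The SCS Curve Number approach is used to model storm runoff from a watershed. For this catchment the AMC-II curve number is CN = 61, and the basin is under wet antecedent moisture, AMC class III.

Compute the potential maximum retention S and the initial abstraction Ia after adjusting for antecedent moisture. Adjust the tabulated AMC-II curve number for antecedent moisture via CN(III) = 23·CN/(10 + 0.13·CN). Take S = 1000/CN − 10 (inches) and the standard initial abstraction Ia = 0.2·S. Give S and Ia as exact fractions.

CN(III) from CN(II)=61: (23·61)/(10 + 0.13·61) = 140300/1793 ≈ 78.249
Retention S: 1000/CN − 10 with CN=78.249 → S = 3900/1403 ≈ 2.780 in
Ia = 0.2S: 0.2·2.780 = 0.556 in (exactly 780/1403)

S = 3900/1403 in ≈ 2.780 in; Ia = 780/1403 in ≈ 0.556 in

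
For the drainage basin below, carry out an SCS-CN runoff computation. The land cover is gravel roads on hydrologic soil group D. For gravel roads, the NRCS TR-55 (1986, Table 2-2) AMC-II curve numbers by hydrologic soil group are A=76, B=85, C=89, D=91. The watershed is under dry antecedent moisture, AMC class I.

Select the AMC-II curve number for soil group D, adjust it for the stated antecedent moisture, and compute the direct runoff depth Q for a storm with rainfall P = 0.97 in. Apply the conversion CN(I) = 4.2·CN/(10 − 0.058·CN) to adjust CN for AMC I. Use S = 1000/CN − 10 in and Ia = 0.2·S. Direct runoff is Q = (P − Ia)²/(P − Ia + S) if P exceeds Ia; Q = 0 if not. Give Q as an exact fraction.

Q = 1010540521/11579959300 in ≈ 0.087 in

NRCS table: gravel roads, soil group D → CN(II) = 91
Dry (AMC I): CN(I) = 4.2·91/(10 − 0.058·91) = (1911/5)/(2361/500) = 63700/787 ≈ 80.940
Retention S: 1000/CN − 10 with CN=80.940 → S = 1500/637 ≈ 2.355 in
Ia = 0.2S: 0.2·2.355 = 0.471 in (exactly 300/637)
P − Ia = 0.970 − 0.471 = 31789/63700 ≈ 0.499 in (> 0, runoff occurs)
Runoff Q = (P−Ia)²/(P−Ia+S) = (0.499)²/(0.499+2.355) = 1010540521/11579959300 ≈ 0.087 in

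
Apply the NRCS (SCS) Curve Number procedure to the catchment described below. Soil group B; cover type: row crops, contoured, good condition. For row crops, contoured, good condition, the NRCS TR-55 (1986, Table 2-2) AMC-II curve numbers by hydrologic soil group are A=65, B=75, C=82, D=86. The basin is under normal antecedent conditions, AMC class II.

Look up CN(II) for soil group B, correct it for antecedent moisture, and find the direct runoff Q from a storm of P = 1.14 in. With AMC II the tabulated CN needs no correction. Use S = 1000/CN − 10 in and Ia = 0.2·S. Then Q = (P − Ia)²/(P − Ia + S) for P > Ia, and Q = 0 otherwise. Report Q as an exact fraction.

NRCS table: row crops, contoured, good condition, soil group B → CN(II) = 75
Average conditions: CN = 75 (no AMC adjustment).
Max retention: S = 1000/75 − 10 = 10/3 in (≈ 3.333 in)
Ia = 0.2·(10/3) = 2/3 in ≈ 0.667 in
Since P=1.140 > Ia=0.667: effective rainfall P−Ia = 71/150 in
Runoff Q = (P−Ia)²/(P−Ia+S) = (0.473)²/(0.473+3.333) = 5041/85650 ≈ 0.059 in

Q = 5041/85650 in ≈ 0.059 in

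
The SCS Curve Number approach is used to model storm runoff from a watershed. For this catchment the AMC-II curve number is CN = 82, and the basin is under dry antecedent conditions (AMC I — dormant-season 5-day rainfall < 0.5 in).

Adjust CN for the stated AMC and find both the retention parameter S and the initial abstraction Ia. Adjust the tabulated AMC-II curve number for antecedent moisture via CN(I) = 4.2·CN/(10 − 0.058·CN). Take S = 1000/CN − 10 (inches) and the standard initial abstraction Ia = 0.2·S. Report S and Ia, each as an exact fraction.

CN(I) from CN(II)=82: (4.2·82)/(10 − 0.058·82) = 28700/437 ≈ 65.675
Retention S: 1000/CN − 10 with CN=65.675 → S = 1500/287 ≈ 5.226 in
Initial abstraction Ia = S/5 = (1500/287)/5 = 300/287 ≈ 1.045 in

S = 1500/287 in ≈ 5.226 in; Ia = 300/287 in ≈ 1.045 in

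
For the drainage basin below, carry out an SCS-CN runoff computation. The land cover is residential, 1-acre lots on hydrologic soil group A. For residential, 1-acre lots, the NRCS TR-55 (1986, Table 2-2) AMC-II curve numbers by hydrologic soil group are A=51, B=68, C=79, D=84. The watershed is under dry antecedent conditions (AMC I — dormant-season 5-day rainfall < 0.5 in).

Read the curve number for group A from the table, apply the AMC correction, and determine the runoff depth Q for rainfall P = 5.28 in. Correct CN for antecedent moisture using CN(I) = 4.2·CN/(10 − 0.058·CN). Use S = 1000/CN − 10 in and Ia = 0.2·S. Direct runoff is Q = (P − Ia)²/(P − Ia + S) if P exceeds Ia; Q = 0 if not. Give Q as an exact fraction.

NRCS table: residential, 1-acre lots, soil group A → CN(II) = 51
CN(I) from CN(II)=51: (4.2·51)/(10 − 0.058·51) = 15300/503 ≈ 30.417
S = 1000/(15300/503) − 10 = 3500/153 in ≈ 22.876 in
Initial abstraction Ia = S/5 = (3500/153)/5 = 700/153 ≈ 4.575 in
Since P=5.280 > Ia=4.575: effective rainfall P−Ia = 2696/3825 in
Q = (2696/3825)²/((2696/3825) + 3500/153) = (7268416/14630625)/(90196/3825) = 1817104/86249925 in ≈ 0.021 in

Q = 1817104/86249925 in ≈ 0.021 in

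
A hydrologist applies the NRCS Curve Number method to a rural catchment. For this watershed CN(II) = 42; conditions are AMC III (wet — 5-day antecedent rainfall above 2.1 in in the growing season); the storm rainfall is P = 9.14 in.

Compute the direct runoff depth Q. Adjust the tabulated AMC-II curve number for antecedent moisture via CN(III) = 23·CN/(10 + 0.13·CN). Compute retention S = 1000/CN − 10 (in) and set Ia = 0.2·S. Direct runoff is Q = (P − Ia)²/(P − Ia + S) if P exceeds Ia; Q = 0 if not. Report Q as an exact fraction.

Wet (AMC III): CN(III) = 23·42/(10 + 0.13·42) = 966/(773/50) = 48300/773 ≈ 62.484
Max retention: S = 1000/(48300/773) − 10 = 2900/483 in (≈ 6.004 in)
Ia = 0.2S: 0.2·6.004 = 1.201 in (exactly 580/483)
Excess rainfall: 9.140 − 1.201 = 7.939 in; P > Ia so Q > 0
Runoff Q = (P−Ia)²/(P−Ia+S) = (7.939)²/(7.939+6.004) = 36760776361/8132053650 ≈ 4.520 in

Q = 36760776361/8132053650 in ≈ 4.520 in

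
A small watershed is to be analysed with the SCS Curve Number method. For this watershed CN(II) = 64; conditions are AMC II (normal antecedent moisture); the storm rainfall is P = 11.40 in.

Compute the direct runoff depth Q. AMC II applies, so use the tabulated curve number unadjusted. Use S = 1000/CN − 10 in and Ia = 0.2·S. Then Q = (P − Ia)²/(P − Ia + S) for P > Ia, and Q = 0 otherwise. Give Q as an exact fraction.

Q = 56307/8480 in ≈ 6.640 in

AMC II — tabulated CN = 64 applies directly.
Retention S: 1000/CN − 10 with CN=64.000 → S = 45/8 ≈ 5.625 in
Ia = 0.2·(45/8) = 9/8 in ≈ 1.125 in
Since P=11.400 > Ia=1.125: effective rainfall P−Ia = 411/40 in
Runoff Q = (P−Ia)²/(P−Ia+S) = (10.275)²/(10.275+5.625) = 56307/8480 ≈ 6.640 in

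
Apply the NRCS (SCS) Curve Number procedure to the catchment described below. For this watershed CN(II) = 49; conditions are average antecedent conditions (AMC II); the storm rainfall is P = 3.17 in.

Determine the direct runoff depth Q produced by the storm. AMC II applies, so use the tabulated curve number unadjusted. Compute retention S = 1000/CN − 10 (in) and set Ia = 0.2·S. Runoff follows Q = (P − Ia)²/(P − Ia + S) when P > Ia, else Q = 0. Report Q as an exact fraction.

Q = 28440889/276031700 in ≈ 0.103 in

CN(II) = 49; AMC II needs no correction.
S = 1000/49 − 10 = 510/49 in ≈ 10.408 in
Ia = 0.2·(510/49) = 102/49 in ≈ 2.082 in
Excess rainfall: 3.170 − 2.082 = 1.088 in; P > Ia so Q > 0
Q = (5333/4900)²/((5333/4900) + 510/49) = (28440889/24010000)/(56333/4900) = 28440889/276031700 in ≈ 0.103 in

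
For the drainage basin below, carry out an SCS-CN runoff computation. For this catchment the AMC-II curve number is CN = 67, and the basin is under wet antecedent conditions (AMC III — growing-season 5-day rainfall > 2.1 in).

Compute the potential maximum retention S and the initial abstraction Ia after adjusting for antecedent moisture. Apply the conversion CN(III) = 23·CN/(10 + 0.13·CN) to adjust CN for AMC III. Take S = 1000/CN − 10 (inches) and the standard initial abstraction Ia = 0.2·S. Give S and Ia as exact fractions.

Adjust CN=67 to AMC III: 23·67/(10 + 0.13·67) → 1541 ÷ (1871/100) = 154100/1871 ≈ 82.362
Retention S: 1000/CN − 10 with CN=82.362 → S = 3300/1541 ≈ 2.141 in
Ia = 0.2S: 0.2·2.141 = 0.428 in (exactly 660/1541)

S = 3300/1541 in ≈ 2.141 in; Ia = 660/1541 in ≈ 0.428 in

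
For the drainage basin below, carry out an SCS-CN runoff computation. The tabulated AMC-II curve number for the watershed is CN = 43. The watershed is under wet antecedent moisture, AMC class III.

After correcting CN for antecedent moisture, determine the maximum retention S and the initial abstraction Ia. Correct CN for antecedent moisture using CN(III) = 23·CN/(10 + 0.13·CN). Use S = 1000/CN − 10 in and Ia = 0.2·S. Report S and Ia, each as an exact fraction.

S = 5700/989 in ≈ 5.763 in; Ia = 1140/989 in ≈ 1.153 in

Adjust CN=43 to AMC III: 23·43/(10 + 0.13·43) → 989 ÷ (1559/100) = 98900/1559 ≈ 63.438
Max retention: S = 1000/(98900/1559) − 10 = 5700/989 in (≈ 5.763 in)
Ia = 0.2·(5700/989) = 1140/989 in ≈ 1.153 in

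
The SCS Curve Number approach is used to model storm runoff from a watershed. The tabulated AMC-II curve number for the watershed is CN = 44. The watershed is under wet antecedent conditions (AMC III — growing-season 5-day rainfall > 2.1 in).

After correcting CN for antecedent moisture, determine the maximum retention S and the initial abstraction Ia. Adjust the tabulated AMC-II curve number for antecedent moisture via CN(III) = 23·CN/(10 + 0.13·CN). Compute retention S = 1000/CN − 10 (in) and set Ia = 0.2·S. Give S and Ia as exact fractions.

S = 1400/253 in ≈ 5.534 in; Ia = 280/253 in ≈ 1.107 in

Wet (AMC III): CN(III) = 23·44/(10 + 0.13·44) = 1012/(393/25) = 25300/393 ≈ 64.377
Max retention: S = 1000/(25300/393) − 10 = 1400/253 in (≈ 5.534 in)
Ia = 0.2·(1400/253) = 280/253 in ≈ 1.107 in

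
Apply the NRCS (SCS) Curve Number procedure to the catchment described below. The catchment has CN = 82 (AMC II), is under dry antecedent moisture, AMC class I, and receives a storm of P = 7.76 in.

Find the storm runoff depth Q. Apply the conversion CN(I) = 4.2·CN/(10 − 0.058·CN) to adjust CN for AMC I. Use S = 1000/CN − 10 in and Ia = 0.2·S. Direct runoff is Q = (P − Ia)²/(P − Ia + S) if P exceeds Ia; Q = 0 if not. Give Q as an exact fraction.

CN(I) from CN(II)=82: (4.2·82)/(10 − 0.058·82) = 28700/437 ≈ 65.675
Retention S: 1000/CN − 10 with CN=65.675 → S = 1500/287 ≈ 5.226 in
Ia = 0.2·(1500/287) = 300/287 in ≈ 1.045 in
Since P=7.760 > Ia=1.045: effective rainfall P−Ia = 48178/7175 in
Runoff Q = (P−Ia)²/(P−Ia+S) = (6.715)²/(6.715+5.226) = 1160559842/307369825 ≈ 3.776 in

Q = 1160559842/307369825 in ≈ 3.776 in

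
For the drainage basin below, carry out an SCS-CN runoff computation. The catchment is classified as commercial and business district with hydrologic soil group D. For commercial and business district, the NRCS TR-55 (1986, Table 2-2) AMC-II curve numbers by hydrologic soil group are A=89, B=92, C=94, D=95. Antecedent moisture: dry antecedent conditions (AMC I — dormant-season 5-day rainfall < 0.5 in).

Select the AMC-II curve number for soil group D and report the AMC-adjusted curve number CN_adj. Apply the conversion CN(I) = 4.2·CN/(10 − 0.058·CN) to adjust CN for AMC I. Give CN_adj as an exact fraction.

NRCS table: commercial and business district, soil group D → CN(II) = 95
CN(I) from CN(II)=95: (4.2·95)/(10 − 0.058·95) = 39900/449 ≈ 88.864

CN_adj = 39900/449 ≈ 88.864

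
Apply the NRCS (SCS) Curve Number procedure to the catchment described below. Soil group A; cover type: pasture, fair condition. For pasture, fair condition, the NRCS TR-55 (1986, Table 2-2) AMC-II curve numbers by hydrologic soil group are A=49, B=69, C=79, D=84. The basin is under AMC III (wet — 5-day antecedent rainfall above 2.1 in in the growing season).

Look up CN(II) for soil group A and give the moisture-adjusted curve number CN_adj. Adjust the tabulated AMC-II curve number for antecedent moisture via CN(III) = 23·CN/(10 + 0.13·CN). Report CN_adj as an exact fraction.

NRCS table: pasture, fair condition, soil group A → CN(II) = 49
CN(III) from CN(II)=49: (23·49)/(10 + 0.13·49) = 112700/1637 ≈ 68.845

CN_adj = 112700/1637 ≈ 68.845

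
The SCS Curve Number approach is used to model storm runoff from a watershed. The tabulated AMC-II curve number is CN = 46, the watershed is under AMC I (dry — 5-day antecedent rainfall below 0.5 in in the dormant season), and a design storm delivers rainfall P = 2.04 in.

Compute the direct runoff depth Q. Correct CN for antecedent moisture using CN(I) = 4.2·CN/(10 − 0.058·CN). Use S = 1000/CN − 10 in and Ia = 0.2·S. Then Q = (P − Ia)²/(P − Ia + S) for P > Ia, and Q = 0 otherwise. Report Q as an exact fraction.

Q = 0 in ≈ 0.000 in

Adjust CN=46 to AMC I: 4.2·46/(10 − 0.058·46) → (966/5) ÷ (1833/250) = 16100/611 ≈ 26.350
Max retention: S = 1000/(16100/611) − 10 = 4500/161 in (≈ 27.950 in)
Ia = 0.2S: 0.2·27.950 = 5.590 in (exactly 900/161)
P = 2.040 ≤ Ia = 5.590 in: entire storm abstracted, Q = 0.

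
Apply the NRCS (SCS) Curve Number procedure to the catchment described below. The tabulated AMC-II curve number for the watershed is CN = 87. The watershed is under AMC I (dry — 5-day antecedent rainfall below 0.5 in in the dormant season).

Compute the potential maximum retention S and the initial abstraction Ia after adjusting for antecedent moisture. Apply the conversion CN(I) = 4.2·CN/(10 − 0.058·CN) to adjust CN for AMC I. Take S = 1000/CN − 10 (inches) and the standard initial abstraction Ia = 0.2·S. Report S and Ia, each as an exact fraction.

CN(I) from CN(II)=87: (4.2·87)/(10 − 0.058·87) = 182700/2477 ≈ 73.759
S = 1000/(182700/2477) − 10 = 6500/1827 in ≈ 3.558 in
Initial abstraction Ia = S/5 = (6500/1827)/5 = 1300/1827 ≈ 0.712 in

S = 6500/1827 in ≈ 3.558 in; Ia = 1300/1827 in ≈ 0.712 in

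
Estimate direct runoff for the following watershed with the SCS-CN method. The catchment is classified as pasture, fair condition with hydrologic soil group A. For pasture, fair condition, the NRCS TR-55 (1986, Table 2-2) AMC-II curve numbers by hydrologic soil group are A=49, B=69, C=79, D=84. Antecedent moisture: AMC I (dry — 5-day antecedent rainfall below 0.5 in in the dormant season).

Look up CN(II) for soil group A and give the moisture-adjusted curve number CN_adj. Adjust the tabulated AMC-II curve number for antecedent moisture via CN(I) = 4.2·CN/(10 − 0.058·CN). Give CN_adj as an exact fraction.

CN_adj = 34300/1193 ≈ 28.751

NRCS table: pasture, fair condition, soil group A → CN(II) = 49
Adjust CN=49 to AMC I: 4.2·49/(10 − 0.058·49) → (1029/5) ÷ (3579/500) = 34300/1193 ≈ 28.751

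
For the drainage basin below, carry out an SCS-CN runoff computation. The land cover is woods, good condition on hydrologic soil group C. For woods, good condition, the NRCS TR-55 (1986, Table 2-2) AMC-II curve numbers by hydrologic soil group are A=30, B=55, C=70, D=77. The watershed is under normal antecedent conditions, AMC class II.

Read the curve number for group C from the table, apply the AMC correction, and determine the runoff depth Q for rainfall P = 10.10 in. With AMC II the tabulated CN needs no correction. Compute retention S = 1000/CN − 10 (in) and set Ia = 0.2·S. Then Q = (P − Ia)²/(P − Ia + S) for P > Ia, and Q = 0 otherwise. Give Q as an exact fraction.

NRCS table: woods, good condition, soil group C → CN(II) = 70
Average conditions: CN = 70 (no AMC adjustment).
Max retention: S = 1000/70 − 10 = 30/7 in (≈ 4.286 in)
Ia = 0.2S: 0.2·4.286 = 0.857 in (exactly 6/7)
P − Ia = 10.100 − 0.857 = 647/70 ≈ 9.243 in (> 0, runoff occurs)
Runoff Q = (P−Ia)²/(P−Ia+S) = (9.243)²/(9.243+4.286) = 418609/66290 ≈ 6.315 in

Q = 418609/66290 in ≈ 6.315 in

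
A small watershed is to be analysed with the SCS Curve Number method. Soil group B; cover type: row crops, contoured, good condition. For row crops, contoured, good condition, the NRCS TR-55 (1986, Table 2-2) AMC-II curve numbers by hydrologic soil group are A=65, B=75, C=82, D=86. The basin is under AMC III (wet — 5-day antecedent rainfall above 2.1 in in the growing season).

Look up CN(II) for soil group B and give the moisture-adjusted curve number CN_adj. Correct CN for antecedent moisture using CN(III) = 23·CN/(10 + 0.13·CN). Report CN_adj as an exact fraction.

NRCS table: row crops, contoured, good condition, soil group B → CN(II) = 75
Adjust CN=75 to AMC III: 23·75/(10 + 0.13·75) → 1725 ÷ (79/4) = 6900/79 ≈ 87.342

CN_adj = 6900/79 ≈ 87.342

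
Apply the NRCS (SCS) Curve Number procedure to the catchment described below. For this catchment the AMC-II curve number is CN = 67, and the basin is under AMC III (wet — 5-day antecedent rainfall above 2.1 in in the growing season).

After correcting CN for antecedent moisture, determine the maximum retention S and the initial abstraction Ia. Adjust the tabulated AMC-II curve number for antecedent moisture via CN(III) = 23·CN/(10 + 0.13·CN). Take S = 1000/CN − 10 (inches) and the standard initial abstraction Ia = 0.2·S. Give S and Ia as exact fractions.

Wet (AMC III): CN(III) = 23·67/(10 + 0.13·67) = 1541/(1871/100) = 154100/1871 ≈ 82.362
Retention S: 1000/CN − 10 with CN=82.362 → S = 3300/1541 ≈ 2.141 in
Ia = 0.2S: 0.2·2.141 = 0.428 in (exactly 660/1541)

S = 3300/1541 in ≈ 2.141 in; Ia = 660/1541 in ≈ 0.428 in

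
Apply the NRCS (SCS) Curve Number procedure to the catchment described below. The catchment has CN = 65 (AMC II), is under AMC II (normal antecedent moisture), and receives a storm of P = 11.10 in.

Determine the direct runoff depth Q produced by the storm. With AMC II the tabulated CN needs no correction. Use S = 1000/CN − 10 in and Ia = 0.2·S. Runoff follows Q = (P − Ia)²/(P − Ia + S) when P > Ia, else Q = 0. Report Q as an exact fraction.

Average conditions: CN = 65 (no AMC adjustment).
Max retention: S = 1000/65 − 10 = 70/13 in (≈ 5.385 in)
Initial abstraction Ia = S/5 = (70/13)/5 = 14/13 ≈ 1.077 in
Excess rainfall: 11.100 − 1.077 = 10.023 in; P > Ia so Q > 0
Q = (1303/130)²/((1303/130) + 70/13) = (1697809/16900)/(2003/130) = 1697809/260390 in ≈ 6.520 in

Q = 1697809/260390 in ≈ 6.520 in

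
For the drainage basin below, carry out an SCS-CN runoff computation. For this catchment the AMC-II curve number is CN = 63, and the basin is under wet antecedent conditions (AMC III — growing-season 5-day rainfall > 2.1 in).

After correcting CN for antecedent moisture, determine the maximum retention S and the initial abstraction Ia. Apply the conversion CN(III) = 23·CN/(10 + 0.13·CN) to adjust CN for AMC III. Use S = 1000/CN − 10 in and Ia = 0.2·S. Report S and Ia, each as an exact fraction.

S = 3700/1449 in ≈ 2.553 in; Ia = 740/1449 in ≈ 0.511 in

Wet (AMC III): CN(III) = 23·63/(10 + 0.13·63) = 1449/(1819/100) = 144900/1819 ≈ 79.659
S = 1000/(144900/1819) − 10 = 3700/1449 in ≈ 2.553 in
Initial abstraction Ia = S/5 = (3700/1449)/5 = 740/1449 ≈ 0.511 in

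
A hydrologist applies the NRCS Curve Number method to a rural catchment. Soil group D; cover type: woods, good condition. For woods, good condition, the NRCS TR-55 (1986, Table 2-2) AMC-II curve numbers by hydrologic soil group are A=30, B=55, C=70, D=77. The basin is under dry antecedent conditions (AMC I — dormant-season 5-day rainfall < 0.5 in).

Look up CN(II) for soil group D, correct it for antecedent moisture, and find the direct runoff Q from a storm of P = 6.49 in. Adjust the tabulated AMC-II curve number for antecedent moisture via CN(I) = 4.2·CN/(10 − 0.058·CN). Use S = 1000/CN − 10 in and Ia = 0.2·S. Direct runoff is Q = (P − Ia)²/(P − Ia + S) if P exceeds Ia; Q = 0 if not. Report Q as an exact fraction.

Q = 671470441489/318457316100 in ≈ 2.109 in

NRCS table: woods, good condition, soil group D → CN(II) = 77
Dry (AMC I): CN(I) = 4.2·77/(10 − 0.058·77) = (1617/5)/(2767/500) = 161700/2767 ≈ 58.439
Max retention: S = 1000/(161700/2767) − 10 = 11500/1617 in (≈ 7.112 in)
Initial abstraction Ia = S/5 = (11500/1617)/5 = 2300/1617 ≈ 1.422 in
P − Ia = 6.490 − 1.422 = 819433/161700 ≈ 5.068 in (> 0, runoff occurs)
Q = (819433/161700)²/((819433/161700) + 11500/1617) = (671470441489/26146890000)/(1969433/161700) = 671470441489/318457316100 in ≈ 2.109 in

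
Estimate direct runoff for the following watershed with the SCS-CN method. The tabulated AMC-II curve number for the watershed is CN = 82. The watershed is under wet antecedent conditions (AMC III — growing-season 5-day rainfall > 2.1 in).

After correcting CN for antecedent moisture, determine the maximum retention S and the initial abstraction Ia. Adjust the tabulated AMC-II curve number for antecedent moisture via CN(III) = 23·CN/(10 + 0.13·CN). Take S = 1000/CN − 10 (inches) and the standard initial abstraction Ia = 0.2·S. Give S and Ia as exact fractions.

S = 900/943 in ≈ 0.954 in; Ia = 180/943 in ≈ 0.191 in

Adjust CN=82 to AMC III: 23·82/(10 + 0.13·82) → 1886 ÷ (1033/50) = 94300/1033 ≈ 91.288
Retention S: 1000/CN − 10 with CN=91.288 → S = 900/943 ≈ 0.954 in
Initial abstraction Ia = S/5 = (900/943)/5 = 180/943 ≈ 0.191 in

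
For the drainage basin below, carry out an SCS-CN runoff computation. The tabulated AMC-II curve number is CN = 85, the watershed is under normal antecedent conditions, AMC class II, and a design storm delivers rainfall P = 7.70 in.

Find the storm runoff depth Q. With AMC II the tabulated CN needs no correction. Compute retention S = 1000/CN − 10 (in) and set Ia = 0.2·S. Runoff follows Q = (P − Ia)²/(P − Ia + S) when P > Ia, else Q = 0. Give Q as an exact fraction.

Q = 1560001/263330 in ≈ 5.924 in

CN(II) = 85; AMC II needs no correction.
S = 1000/85 − 10 = 30/17 in ≈ 1.765 in
Ia = 0.2S: 0.2·1.765 = 0.353 in (exactly 6/17)
Since P=7.700 > Ia=0.353: effective rainfall P−Ia = 1249/170 in
Runoff Q = (P−Ia)²/(P−Ia+S) = (7.347)²/(7.347+1.765) = 1560001/263330 ≈ 5.924 in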